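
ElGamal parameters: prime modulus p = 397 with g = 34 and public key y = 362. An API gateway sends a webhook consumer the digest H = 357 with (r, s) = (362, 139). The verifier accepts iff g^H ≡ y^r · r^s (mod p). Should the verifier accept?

accept

Left side g^H mod p:
34^2 = 1156 ≡ 362
34^4 ≡ 362^2 = 131044 ≡ 34
34^8 ≡ 34^2 = 1156 ≡ 362
34^16 ≡ 362^2 = 131044 ≡ 34
34^32 ≡ 34^2 = 1156 ≡ 362
34^64 ≡ 362^2 = 131044 ≡ 34
34^128 ≡ 34^2 = 1156 ≡ 362
34^256 ≡ 362^2 = 131044 ≡ 34
357 = 256 + 64 + 32 + 4 + 1, so 34^357 ≡ 34·34·362·34·34 ≡ 1 (mod 397)
Right side y^r · r^s mod p:
362^2 = 131044 ≡ 34
362^4 ≡ 34^2 = 1156 ≡ 362
362^8 ≡ 362^2 = 131044 ≡ 34
362^16 ≡ 34^2 = 1156 ≡ 362
362^32 ≡ 362^2 = 131044 ≡ 34
362^64 ≡ 34^2 = 1156 ≡ 362
362^128 ≡ 362^2 = 131044 ≡ 34
362^256 ≡ 34^2 = 1156 ≡ 362
362 = 256 + 64 + 32 + 8 + 2, so 362^362 ≡ 362·362·34·34·34 ≡ 34 (mod 397)
362^2 = 131044 ≡ 34
362^4 ≡ 34^2 = 1156 ≡ 362
362^8 ≡ 362^2 = 131044 ≡ 34
362^16 ≡ 34^2 = 1156 ≡ 362
362^32 ≡ 362^2 = 131044 ≡ 34
362^64 ≡ 34^2 = 1156 ≡ 362
362^128 ≡ 362^2 = 131044 ≡ 34
139 = 128 + 8 + 2 + 1, so 362^139 ≡ 34·34·34·362 ≡ 362 (mod 397)
34·362 = 12308 ≡ 1 (mod 397)
1 ≡ 1 (mod 397), so the signature is genuine.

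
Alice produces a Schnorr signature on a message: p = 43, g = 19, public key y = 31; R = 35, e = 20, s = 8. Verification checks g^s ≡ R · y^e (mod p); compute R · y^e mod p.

15

Squares mod 43: 31^1≡31, 31^2≡15, 31^4≡10, 31^8≡14, 31^16≡24
20 = 16 + 4, so 31^20 ≡ 24·10 ≡ 25 (mod 43)
R · y^e ≡ 35·25 = 875 ≡ 15 (mod 43)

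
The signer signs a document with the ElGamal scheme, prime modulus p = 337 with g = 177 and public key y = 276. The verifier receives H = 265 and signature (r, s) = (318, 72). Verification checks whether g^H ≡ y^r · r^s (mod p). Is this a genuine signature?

Left side g^H mod p:
Squares mod 337: 177^1≡177, 177^2≡325, 177^4≡144, 177^8≡179, 177^16≡26, 177^32≡2, 177^64≡4, 177^128≡16, 177^256≡256
265 = 256 + 8 + 1, so 177^265 ≡ 256·179·177 ≡ 269 (mod 337)
Right side y^r · r^s mod p:
Squares mod 337: 276^1≡276, 276^2≡14, 276^4≡196, 276^8≡335, 276^16≡4, 276^32≡16, 276^64≡256, 276^128≡158, 276^256≡26
318 = 256 + 32 + 16 + 8 + 4 + 2, so 276^318 ≡ 26·16·4·335·196·14 ≡ 331 (mod 337)
Squares mod 337: 318^1≡318, 318^2≡24, 318^4≡239, 318^8≡168, 318^16≡253, 318^32≡316, 318^64≡104
72 = 64 + 8, so 318^72 ≡ 104·168 ≡ 285 (mod 337)
331·285 = 94335 ≡ 312 (mod 337)
269 ≠ 312, so verification fails.

forged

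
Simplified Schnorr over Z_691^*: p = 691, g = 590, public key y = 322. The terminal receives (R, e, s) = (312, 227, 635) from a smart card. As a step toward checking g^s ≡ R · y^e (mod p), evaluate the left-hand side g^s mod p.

590^2 = 348100 ≡ 527
590^4 ≡ 527^2 = 277729 ≡ 638
590^8 ≡ 638^2 = 407044 ≡ 45
590^16 ≡ 45^2 = 2025 ≡ 643
590^32 ≡ 643^2 = 413449 ≡ 231
590^64 ≡ 231^2 = 53361 ≡ 154
590^128 ≡ 154^2 = 23716 ≡ 222
590^256 ≡ 222^2 = 49284 ≡ 223
590^512 ≡ 223^2 = 49729 ≡ 668
635 = 512 + 64 + 32 + 16 + 8 + 2 + 1, so 590^635 ≡ 668·154·231·643·45·527·590 ≡ 657 (mod 691)

657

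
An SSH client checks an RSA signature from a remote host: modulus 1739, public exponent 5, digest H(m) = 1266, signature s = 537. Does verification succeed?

Squares mod 1739: s^1≡537, s^2≡1434, s^4≡858
5 = 4 + 1, so s^5 ≡ 858·537 ≡ 1650 (mod 1739)
s^5 mod 1739 = 1650, but H(m) = 1266.

fails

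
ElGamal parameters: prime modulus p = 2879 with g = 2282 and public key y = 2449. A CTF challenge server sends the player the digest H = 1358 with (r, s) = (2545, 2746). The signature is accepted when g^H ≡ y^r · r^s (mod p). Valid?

yes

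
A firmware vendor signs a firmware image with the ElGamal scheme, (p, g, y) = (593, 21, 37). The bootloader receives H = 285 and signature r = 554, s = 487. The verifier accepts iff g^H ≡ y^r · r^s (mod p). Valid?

yes

Left side g^H mod p:
21^285 mod 593 = 591
Right side y^r · r^s mod p:
37^554 mod 593 = 16
554^487 mod 593 = 74
16·74 = 1184 ≡ 591 (mod 593)
591 ≡ 591 (mod 593), so the signature is genuine.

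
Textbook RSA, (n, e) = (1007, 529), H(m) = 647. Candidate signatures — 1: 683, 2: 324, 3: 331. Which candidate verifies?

2

Candidate 1: Squares mod 1007: 683^1≡683, 683^2≡248, 683^4≡77, 683^8≡894, 683^16≡685, 683^32≡970, 683^64≡362, 683^128≡134, 683^256≡837, 683^512≡704; 529 = 512 + 16 + 1, so 683^529 ≡ 704·685·683 ≡ 360 (mod 1007)
Candidate 2: Squares mod 1007: 324^1≡324, 324^2≡248, 324^4≡77, 324^8≡894, 324^16≡685, 324^32≡970, 324^64≡362, 324^128≡134, 324^256≡837, 324^512≡704; 529 = 512 + 16 + 1, so 324^529 ≡ 704·685·324 ≡ 647 (mod 1007)
  → matches H(m) = 647
Candidate 3: Squares mod 1007: 331^1≡331, 331^2≡805, 331^4≡524, 331^8≡672, 331^16≡448, 331^32≡311, 331^64≡49, 331^128≡387, 331^256≡733, 331^512≡558; 529 = 512 + 16 + 1, so 331^529 ≡ 558·448·331 ≡ 521 (mod 1007)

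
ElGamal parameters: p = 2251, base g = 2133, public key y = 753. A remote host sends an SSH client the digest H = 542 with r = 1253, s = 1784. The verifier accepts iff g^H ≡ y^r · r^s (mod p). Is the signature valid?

invalid

Left side g^H mod p:
2133^542 mod 2251 = 311
Right side y^r · r^s mod p:
753^1253 mod 2251 = 1603
1253^1784 mod 2251 = 879
1603·879 = 1409037 ≡ 2162 (mod 2251)
311 ≠ 2162, so verification fails.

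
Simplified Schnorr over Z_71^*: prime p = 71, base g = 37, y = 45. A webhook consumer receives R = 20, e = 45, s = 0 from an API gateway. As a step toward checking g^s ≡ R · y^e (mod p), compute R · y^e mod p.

1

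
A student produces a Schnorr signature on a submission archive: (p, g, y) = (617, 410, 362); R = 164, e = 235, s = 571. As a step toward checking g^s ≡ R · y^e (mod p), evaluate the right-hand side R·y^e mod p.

362^2 = 131044 ≡ 240
362^4 ≡ 240^2 = 57600 ≡ 219
362^8 ≡ 219^2 = 47961 ≡ 452
362^16 ≡ 452^2 = 204304 ≡ 77
362^32 ≡ 77^2 = 5929 ≡ 376
362^64 ≡ 376^2 = 141376 ≡ 83
362^128 ≡ 83^2 = 6889 ≡ 102
235 = 128 + 64 + 32 + 8 + 2 + 1, so 362^235 ≡ 102·83·376·452·240·362 ≡ 370 (mod 617)
R · y^e ≡ 164·370 = 60680 ≡ 214 (mod 617)

214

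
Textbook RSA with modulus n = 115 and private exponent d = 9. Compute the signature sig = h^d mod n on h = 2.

Squares mod 115: h^1≡2, h^2≡4, h^4≡16, h^8≡26
9 = 8 + 1, so h^9 ≡ 26·2 ≡ 52 (mod 115)

52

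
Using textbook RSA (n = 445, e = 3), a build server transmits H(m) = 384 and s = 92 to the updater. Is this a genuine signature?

forged

s^2 ≡ 92^2 = 8464 ≡ 9
3 = 2 + 1, so s^3 ≡ 9·92 ≡ 383 (mod 445)
s^3 mod 445 = 383, but H(m) = 384.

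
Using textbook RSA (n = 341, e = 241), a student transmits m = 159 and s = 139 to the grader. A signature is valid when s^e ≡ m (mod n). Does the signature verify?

does not verify

Squares mod 341: s^1≡139, s^2≡225, s^4≡157, s^8≡97, s^16≡202, s^32≡225, s^64≡157, s^128≡97
241 = 128 + 64 + 32 + 16 + 1, so s^241 ≡ 97·157·225·202·139 ≡ 139 (mod 341)
The recovered value 139 does not match the digest 159.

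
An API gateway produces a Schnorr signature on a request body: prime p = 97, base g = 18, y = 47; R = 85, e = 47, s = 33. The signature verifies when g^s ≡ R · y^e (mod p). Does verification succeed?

g^s mod p:
18^33 mod 97 = 18
R · y^e mod p:
47^47 mod 97 = 64
85·64 = 5440 ≡ 8 (mod 97)
18 ≠ 8; the check fails.

fails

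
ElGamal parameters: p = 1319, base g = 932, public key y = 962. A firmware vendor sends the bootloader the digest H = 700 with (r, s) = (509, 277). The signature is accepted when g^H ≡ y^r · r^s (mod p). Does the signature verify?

Left side g^H mod p:
Squares mod 1319: 932^1≡932, 932^2≡722, 932^4≡279, 932^8≡20, 932^16≡400, 932^32≡401, 932^64≡1202, 932^128≡499, 932^256≡1029, 932^512≡1003
700 = 512 + 128 + 32 + 16 + 8 + 4, so 932^700 ≡ 1003·499·401·400·20·279 ≡ 133 (mod 1319)
Right side y^r · r^s mod p:
Squares mod 1319: 962^1≡962, 962^2≡825, 962^4≡21, 962^8≡441, 962^16≡588, 962^32≡166, 962^64≡1176, 962^128≡664, 962^256≡350
509 = 256 + 128 + 64 + 32 + 16 + 8 + 4 + 1, so 962^509 ≡ 350·664·1176·166·588·441·21·962 ≡ 201 (mod 1319)
Squares mod 1319: 509^1≡509, 509^2≡557, 509^4≡284, 509^8≡197, 509^16≡558, 509^32≡80, 509^64≡1124, 509^128≡1093, 509^256≡954
277 = 256 + 16 + 4 + 1, so 509^277 ≡ 954·558·284·509 ≡ 316 (mod 1319)
201·316 = 63516 ≡ 204 (mod 1319)
133 ≠ 204, so verification fails.

does not verify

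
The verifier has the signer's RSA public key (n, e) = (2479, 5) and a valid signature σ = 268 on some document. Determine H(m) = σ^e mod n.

737

Squares mod 2479: σ^1≡268, σ^2≡2412, σ^4≡2010
5 = 4 + 1, so σ^5 ≡ 2010·268 ≡ 737 (mod 2479)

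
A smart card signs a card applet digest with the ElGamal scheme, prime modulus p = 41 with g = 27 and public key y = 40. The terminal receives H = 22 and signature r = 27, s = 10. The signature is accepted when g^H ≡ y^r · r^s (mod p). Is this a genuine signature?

Left side g^H mod p:
Squares mod 41: 27^1≡27, 27^2≡32, 27^4≡40, 27^8≡1, 27^16≡1
22 = 16 + 4 + 2, so 27^22 ≡ 1·40·32 ≡ 9 (mod 41)
Right side y^r · r^s mod p:
Squares mod 41: 40^1≡40, 40^2≡1, 40^4≡1, 40^8≡1, 40^16≡1
27 = 16 + 8 + 2 + 1, so 40^27 ≡ 1·1·1·40 ≡ 40 (mod 41)
Squares mod 41: 27^1≡27, 27^2≡32, 27^4≡40, 27^8≡1
10 = 8 + 2, so 27^10 ≡ 1·32 ≡ 32 (mod 41)
40·32 = 1280 ≡ 9 (mod 41)
9 ≡ 9 (mod 41), so the signature is genuine.

genuine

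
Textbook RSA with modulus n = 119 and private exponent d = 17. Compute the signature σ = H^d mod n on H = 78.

H^2 ≡ 78^2 = 6084 ≡ 15
H^4 ≡ 15^2 = 225 ≡ 106
H^8 ≡ 106^2 = 11236 ≡ 50
H^16 ≡ 50^2 = 2500 ≡ 1
17 = 16 + 1, so H^17 ≡ 1·78 ≡ 78 (mod 119)

78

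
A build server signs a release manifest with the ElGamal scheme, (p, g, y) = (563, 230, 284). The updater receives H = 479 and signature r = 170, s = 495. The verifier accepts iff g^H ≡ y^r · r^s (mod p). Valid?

yes

Left side g^H mod p:
230^2 = 52900 ≡ 541
230^4 ≡ 541^2 = 292681 ≡ 484
230^8 ≡ 484^2 = 234256 ≡ 48
230^16 ≡ 48^2 = 2304 ≡ 52
230^32 ≡ 52^2 = 2704 ≡ 452
230^64 ≡ 452^2 = 204304 ≡ 498
230^128 ≡ 498^2 = 248004 ≡ 284
230^256 ≡ 284^2 = 80656 ≡ 147
479 = 256 + 128 + 64 + 16 + 8 + 4 + 2 + 1, so 230^479 ≡ 147·284·498·52·48·484·541·230 ≡ 201 (mod 563)
Right side y^r · r^s mod p:
284^2 = 80656 ≡ 147
284^4 ≡ 147^2 = 21609 ≡ 215
284^8 ≡ 215^2 = 46225 ≡ 59
284^16 ≡ 59^2 = 3481 ≡ 103
284^32 ≡ 103^2 = 10609 ≡ 475
284^64 ≡ 475^2 = 225625 ≡ 425
284^128 ≡ 425^2 = 180625 ≡ 465
170 = 128 + 32 + 8 + 2, so 284^170 ≡ 465·475·59·147 ≡ 276 (mod 563)
170^2 = 28900 ≡ 187
170^4 ≡ 187^2 = 34969 ≡ 63
170^8 ≡ 63^2 = 3969 ≡ 28
170^16 ≡ 28^2 = 784 ≡ 221
170^32 ≡ 221^2 = 48841 ≡ 423
170^64 ≡ 423^2 = 178929 ≡ 458
170^128 ≡ 458^2 = 209764 ≡ 328
170^256 ≡ 328^2 = 107584 ≡ 51
495 = 256 + 128 + 64 + 32 + 8 + 4 + 2 + 1, so 170^495 ≡ 51·328·458·423·28·63·187·170 ≡ 117 (mod 563)
276·117 = 32292 ≡ 201 (mod 563)
201 ≡ 201 (mod 563), so the signature is genuine.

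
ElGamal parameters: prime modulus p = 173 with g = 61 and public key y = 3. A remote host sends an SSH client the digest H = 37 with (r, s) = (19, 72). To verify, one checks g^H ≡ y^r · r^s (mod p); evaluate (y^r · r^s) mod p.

107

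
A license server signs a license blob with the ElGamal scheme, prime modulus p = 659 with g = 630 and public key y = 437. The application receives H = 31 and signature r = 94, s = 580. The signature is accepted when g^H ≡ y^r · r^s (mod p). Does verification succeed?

fails

Left side g^H mod p:
630^2 = 396900 ≡ 182
630^4 ≡ 182^2 = 33124 ≡ 174
630^8 ≡ 174^2 = 30276 ≡ 621
630^16 ≡ 621^2 = 385641 ≡ 126
31 = 16 + 8 + 4 + 2 + 1, so 630^31 ≡ 126·621·174·182·630 ≡ 157 (mod 659)
Right side y^r · r^s mod p:
437^2 = 190969 ≡ 518
437^4 ≡ 518^2 = 268324 ≡ 111
437^8 ≡ 111^2 = 12321 ≡ 459
437^16 ≡ 459^2 = 210681 ≡ 460
437^32 ≡ 460^2 = 211600 ≡ 61
437^64 ≡ 61^2 = 3721 ≡ 426
94 = 64 + 16 + 8 + 4 + 2, so 437^94 ≡ 426·460·459·111·518 ≡ 12 (mod 659)
94^2 = 8836 ≡ 269
94^4 ≡ 269^2 = 72361 ≡ 530
94^8 ≡ 530^2 = 280900 ≡ 166
94^16 ≡ 166^2 = 27556 ≡ 537
94^32 ≡ 537^2 = 288369 ≡ 386
94^64 ≡ 386^2 = 148996 ≡ 62
94^128 ≡ 62^2 = 3844 ≡ 549
94^256 ≡ 549^2 = 301401 ≡ 238
94^512 ≡ 238^2 = 56644 ≡ 629
580 = 512 + 64 + 4, so 94^580 ≡ 629·62·530 ≡ 64 (mod 659)
12·64 = 768 ≡ 109 (mod 659)
157 ≠ 109, so verification fails.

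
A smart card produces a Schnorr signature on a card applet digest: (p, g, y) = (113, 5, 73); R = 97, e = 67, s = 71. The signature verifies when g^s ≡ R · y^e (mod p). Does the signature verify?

verifies

g^s mod p:
Squares mod 113: 5^1≡5, 5^2≡25, 5^4≡60, 5^8≡97, 5^16≡30, 5^32≡109, 5^64≡16
71 = 64 + 4 + 2 + 1, so 5^71 ≡ 16·60·25·5 ≡ 107 (mod 113)
R · y^e mod p:
Squares mod 113: 73^1≡73, 73^2≡18, 73^4≡98, 73^8≡112, 73^16≡1, 73^32≡1, 73^64≡1
67 = 64 + 2 + 1, so 73^67 ≡ 1·18·73 ≡ 71 (mod 113)
97·71 = 6887 ≡ 107 (mod 113)
107 ≡ 107 (mod 113); signature holds.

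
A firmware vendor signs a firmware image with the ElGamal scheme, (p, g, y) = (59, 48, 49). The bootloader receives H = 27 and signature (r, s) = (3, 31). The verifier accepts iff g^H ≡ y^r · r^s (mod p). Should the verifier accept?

Left side g^H mod p:
48^27 mod 59 = 20
Right side y^r · r^s mod p:
49^3 mod 59 = 3
3^31 mod 59 = 9
3·9 = 27 ≡ 27 (mod 59)
20 ≠ 27, so verification fails.

reject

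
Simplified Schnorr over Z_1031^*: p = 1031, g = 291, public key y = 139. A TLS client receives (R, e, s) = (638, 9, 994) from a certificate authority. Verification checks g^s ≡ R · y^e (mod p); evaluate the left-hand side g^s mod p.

889

291^2 = 84681 ≡ 139
291^4 ≡ 139^2 = 19321 ≡ 763
291^8 ≡ 763^2 = 582169 ≡ 685
291^16 ≡ 685^2 = 469225 ≡ 120
291^32 ≡ 120^2 = 14400 ≡ 997
291^64 ≡ 997^2 = 994009 ≡ 125
291^128 ≡ 125^2 = 15625 ≡ 160
291^256 ≡ 160^2 = 25600 ≡ 856
291^512 ≡ 856^2 = 732736 ≡ 726
994 = 512 + 256 + 128 + 64 + 32 + 2, so 291^994 ≡ 726·856·160·125·997·139 ≡ 889 (mod 1031)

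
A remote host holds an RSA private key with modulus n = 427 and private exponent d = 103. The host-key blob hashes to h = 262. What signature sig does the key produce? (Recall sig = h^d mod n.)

h^2 ≡ 262^2 = 68644 ≡ 324
h^4 ≡ 324^2 = 104976 ≡ 361
h^8 ≡ 361^2 = 130321 ≡ 86
h^16 ≡ 86^2 = 7396 ≡ 137
h^32 ≡ 137^2 = 18769 ≡ 408
h^64 ≡ 408^2 = 166464 ≡ 361
103 = 64 + 32 + 4 + 2 + 1, so h^103 ≡ 361·408·361·324·262 ≡ 115 (mod 427)

115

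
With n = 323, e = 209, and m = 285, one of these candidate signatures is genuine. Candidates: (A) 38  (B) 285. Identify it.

B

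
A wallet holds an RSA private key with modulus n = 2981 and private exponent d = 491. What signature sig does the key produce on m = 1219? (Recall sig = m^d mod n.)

636

Squares mod 2981: m^1≡1219, m^2≡1423, m^4≡830, m^8≡289, m^16≡53, m^32≡2809, m^64≡2755, m^128≡399, m^256≡1208
491 = 256 + 128 + 64 + 32 + 8 + 2 + 1, so m^491 ≡ 1208·399·2755·2809·289·1423·1219 ≡ 636 (mod 2981)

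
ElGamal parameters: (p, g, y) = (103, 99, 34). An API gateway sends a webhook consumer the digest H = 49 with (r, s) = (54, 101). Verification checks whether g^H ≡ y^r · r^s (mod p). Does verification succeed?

Left side g^H mod p:
99^2 = 9801 ≡ 16
99^4 ≡ 16^2 = 256 ≡ 50
99^8 ≡ 50^2 = 2500 ≡ 28
99^16 ≡ 28^2 = 784 ≡ 63
99^32 ≡ 63^2 = 3969 ≡ 55
49 = 32 + 16 + 1, so 99^49 ≡ 55·63·99 ≡ 45 (mod 103)
Right side y^r · r^s mod p:
34^2 = 1156 ≡ 23
34^4 ≡ 23^2 = 529 ≡ 14
34^8 ≡ 14^2 = 196 ≡ 93
34^16 ≡ 93^2 = 8649 ≡ 100
34^32 ≡ 100^2 = 10000 ≡ 9
54 = 32 + 16 + 4 + 2, so 34^54 ≡ 9·100·14·23 ≡ 61 (mod 103)
54^2 = 2916 ≡ 32
54^4 ≡ 32^2 = 1024 ≡ 97
54^8 ≡ 97^2 = 9409 ≡ 36
54^16 ≡ 36^2 = 1296 ≡ 60
54^32 ≡ 60^2 = 3600 ≡ 98
54^64 ≡ 98^2 = 9604 ≡ 25
101 = 64 + 32 + 4 + 1, so 54^101 ≡ 25·98·97·54 ≡ 21 (mod 103)
61·21 = 1281 ≡ 45 (mod 103)
45 ≡ 45 (mod 103), so the signature is genuine.

passes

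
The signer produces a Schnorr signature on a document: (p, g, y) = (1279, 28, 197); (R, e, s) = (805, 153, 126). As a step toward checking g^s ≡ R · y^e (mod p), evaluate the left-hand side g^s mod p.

146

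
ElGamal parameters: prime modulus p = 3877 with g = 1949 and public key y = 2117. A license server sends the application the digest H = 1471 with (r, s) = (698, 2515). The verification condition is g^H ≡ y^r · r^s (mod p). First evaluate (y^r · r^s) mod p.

509

Squares mod 3877: 2117^1≡2117, 2117^2≡3754, 2117^4≡3498, 2117^8≡192, 2117^16≡1971, 2117^32≡87, 2117^64≡3692, 2117^128≡3209, 2117^256≡369, 2117^512≡466
698 = 512 + 128 + 32 + 16 + 8 + 2, so 2117^698 ≡ 466·3209·87·1971·192·3754 ≡ 2494 (mod 3877)
Squares mod 3877: 698^1≡698, 698^2≡2579, 698^4≡2186, 698^8≡2132, 698^16≡1580, 698^32≡3489, 698^64≡3218, 698^128≡57, 698^256≡3249, 698^512≡2807, 698^1024≡1185, 698^2048≡751
2515 = 2048 + 256 + 128 + 64 + 16 + 2 + 1, so 698^2515 ≡ 751·3249·57·3218·1580·2579·698 ≡ 3344 (mod 3877)
y^r · r^s ≡ 2494·3344 = 8339936 ≡ 509 (mod 3877)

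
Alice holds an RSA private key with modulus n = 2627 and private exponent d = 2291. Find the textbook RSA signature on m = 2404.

m^2 ≡ 2404^2 = 5779216 ≡ 2443
m^4 ≡ 2443^2 = 5968249 ≡ 2332
m^8 ≡ 2332^2 = 5438224 ≡ 334
m^16 ≡ 334^2 = 111556 ≡ 1222
m^32 ≡ 1222^2 = 1493284 ≡ 1148
m^64 ≡ 1148^2 = 1317904 ≡ 1777
m^128 ≡ 1777^2 = 3157729 ≡ 75
m^256 ≡ 75^2 = 5625 ≡ 371
m^512 ≡ 371^2 = 137641 ≡ 1037
m^1024 ≡ 1037^2 = 1075369 ≡ 926
m^2048 ≡ 926^2 = 857476 ≡ 1074
2291 = 2048 + 128 + 64 + 32 + 16 + 2 + 1, so m^2291 ≡ 1074·75·1777·1148·1222·2443·2404 ≡ 1405 (mod 2627)

1405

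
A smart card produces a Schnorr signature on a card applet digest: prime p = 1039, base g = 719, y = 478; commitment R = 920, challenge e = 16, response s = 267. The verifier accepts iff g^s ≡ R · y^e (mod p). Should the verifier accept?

accept

g^s mod p:
719^2 = 516961 ≡ 578
719^4 ≡ 578^2 = 334084 ≡ 565
719^8 ≡ 565^2 = 319225 ≡ 252
719^16 ≡ 252^2 = 63504 ≡ 125
719^32 ≡ 125^2 = 15625 ≡ 40
719^64 ≡ 40^2 = 1600 ≡ 561
719^128 ≡ 561^2 = 314721 ≡ 943
719^256 ≡ 943^2 = 889249 ≡ 904
267 = 256 + 8 + 2 + 1, so 719^267 ≡ 904·252·578·719 ≡ 389 (mod 1039)
R · y^e mod p:
478^2 = 228484 ≡ 943
478^4 ≡ 943^2 = 889249 ≡ 904
478^8 ≡ 904^2 = 817216 ≡ 562
478^16 ≡ 562^2 = 315844 ≡ 1027
920·1027 = 944840 ≡ 389 (mod 1039)
389 ≡ 389 (mod 1039); signature holds.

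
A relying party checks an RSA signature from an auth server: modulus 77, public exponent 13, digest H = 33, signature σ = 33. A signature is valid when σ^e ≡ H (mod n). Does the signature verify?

σ^2 ≡ 33^2 = 1089 ≡ 11
σ^4 ≡ 11^2 = 121 ≡ 44
σ^8 ≡ 44^2 = 1936 ≡ 11
13 = 8 + 4 + 1, so σ^13 ≡ 11·44·33 ≡ 33 (mod 77)
σ^13 mod 77 = 33 matches H.

verifies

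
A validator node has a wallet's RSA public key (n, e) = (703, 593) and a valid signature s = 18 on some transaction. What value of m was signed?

s^2 ≡ 18^2 = 324
s^4 ≡ 324^2 = 104976 ≡ 229
s^8 ≡ 229^2 = 52441 ≡ 419
s^16 ≡ 419^2 = 175561 ≡ 514
s^32 ≡ 514^2 = 264196 ≡ 571
s^64 ≡ 571^2 = 326041 ≡ 552
s^128 ≡ 552^2 = 304704 ≡ 305
s^256 ≡ 305^2 = 93025 ≡ 229
s^512 ≡ 229^2 = 52441 ≡ 419
593 = 512 + 64 + 16 + 1, so s^593 ≡ 419·552·514·18 ≡ 113 (mod 703)

113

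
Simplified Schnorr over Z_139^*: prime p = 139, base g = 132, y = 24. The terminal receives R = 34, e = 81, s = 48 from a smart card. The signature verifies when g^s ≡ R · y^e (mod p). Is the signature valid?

invalid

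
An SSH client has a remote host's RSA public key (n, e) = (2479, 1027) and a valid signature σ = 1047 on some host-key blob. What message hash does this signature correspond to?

1861

Squares mod 2479: σ^1≡1047, σ^2≡491, σ^4≡618, σ^8≡158, σ^16≡174, σ^32≡528, σ^64≡1136, σ^128≡1416, σ^256≡2024, σ^512≡1268, σ^1024≡1432
1027 = 1024 + 2 + 1, so σ^1027 ≡ 1432·491·1047 ≡ 1861 (mod 2479)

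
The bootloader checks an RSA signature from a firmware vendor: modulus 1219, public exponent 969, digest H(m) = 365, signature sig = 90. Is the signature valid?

invalid

sig^2 ≡ 90^2 = 8100 ≡ 786
sig^4 ≡ 786^2 = 617796 ≡ 982
sig^8 ≡ 982^2 = 964324 ≡ 95
sig^16 ≡ 95^2 = 9025 ≡ 492
sig^32 ≡ 492^2 = 242064 ≡ 702
sig^64 ≡ 702^2 = 492804 ≡ 328
sig^128 ≡ 328^2 = 107584 ≡ 312
sig^256 ≡ 312^2 = 97344 ≡ 1043
sig^512 ≡ 1043^2 = 1087849 ≡ 501
969 = 512 + 256 + 128 + 64 + 8 + 1, so sig^969 ≡ 501·1043·312·328·95·90 ≡ 481 (mod 1219)
481 ≠ 365, so verification fails.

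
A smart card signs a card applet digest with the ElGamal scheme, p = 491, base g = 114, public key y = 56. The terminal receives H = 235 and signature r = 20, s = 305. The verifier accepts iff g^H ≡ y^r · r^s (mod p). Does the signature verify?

verifies

Left side g^H mod p:
114^2 = 12996 ≡ 230
114^4 ≡ 230^2 = 52900 ≡ 363
114^8 ≡ 363^2 = 131769 ≡ 181
114^16 ≡ 181^2 = 32761 ≡ 355
114^32 ≡ 355^2 = 126025 ≡ 329
114^64 ≡ 329^2 = 108241 ≡ 221
114^128 ≡ 221^2 = 48841 ≡ 232
235 = 128 + 64 + 32 + 8 + 2 + 1, so 114^235 ≡ 232·221·329·181·230·114 ≡ 332 (mod 491)
Right side y^r · r^s mod p:
56^2 = 3136 ≡ 190
56^4 ≡ 190^2 = 36100 ≡ 257
56^8 ≡ 257^2 = 66049 ≡ 255
56^16 ≡ 255^2 = 65025 ≡ 213
20 = 16 + 4, so 56^20 ≡ 213·257 ≡ 240 (mod 491)
20^2 = 400
20^4 ≡ 400^2 = 160000 ≡ 425
20^8 ≡ 425^2 = 180625 ≡ 428
20^16 ≡ 428^2 = 183184 ≡ 41
20^32 ≡ 41^2 = 1681 ≡ 208
20^64 ≡ 208^2 = 43264 ≡ 56
20^128 ≡ 56^2 = 3136 ≡ 190
20^256 ≡ 190^2 = 36100 ≡ 257
305 = 256 + 32 + 16 + 1, so 20^305 ≡ 257·208·41·20 ≡ 386 (mod 491)
240·386 = 92640 ≡ 332 (mod 491)
332 ≡ 332 (mod 491), so the signature is genuine.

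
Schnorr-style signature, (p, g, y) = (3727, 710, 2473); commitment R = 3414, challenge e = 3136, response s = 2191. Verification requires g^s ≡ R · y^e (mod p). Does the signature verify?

verifies

g^s mod p:
Squares mod 3727: 710^1≡710, 710^2≡955, 710^4≡2637, 710^8≡2914, 710^16≡1290, 710^32≡1858, 710^64≡962, 710^128≡1148, 710^256≡2273, 710^512≡907, 710^1024≡2709, 710^2048≡218
2191 = 2048 + 128 + 8 + 4 + 2 + 1, so 710^2191 ≡ 218·1148·2914·2637·955·710 ≡ 116 (mod 3727)
R · y^e mod p:
Squares mod 3727: 2473^1≡2473, 2473^2≡3449, 2473^4≡2744, 2473^8≡996, 2473^16≡634, 2473^32≡3167, 2473^64≡532, 2473^128≡3499, 2473^256≡3533, 2473^512≡366, 2473^1024≡3511, 2473^2048≡1932
3136 = 2048 + 1024 + 64, so 2473^3136 ≡ 1932·3511·532 ≡ 3679 (mod 3727)
3414·3679 = 12560106 ≡ 116 (mod 3727)
116 ≡ 116 (mod 3727); signature holds.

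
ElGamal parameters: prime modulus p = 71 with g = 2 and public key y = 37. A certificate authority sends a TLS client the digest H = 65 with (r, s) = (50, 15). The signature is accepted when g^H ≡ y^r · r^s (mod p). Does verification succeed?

passes

Left side g^H mod p:
2^2 = 4
2^4 ≡ 4^2 = 16
2^8 ≡ 16^2 = 256 ≡ 43
2^16 ≡ 43^2 = 1849 ≡ 3
2^32 ≡ 3^2 = 9
2^64 ≡ 9^2 = 81 ≡ 10
65 = 64 + 1, so 2^65 ≡ 10·2 ≡ 20 (mod 71)
Right side y^r · r^s mod p:
37^2 = 1369 ≡ 20
37^4 ≡ 20^2 = 400 ≡ 45
37^8 ≡ 45^2 = 2025 ≡ 37
37^16 ≡ 37^2 = 1369 ≡ 20
37^32 ≡ 20^2 = 400 ≡ 45
50 = 32 + 16 + 2, so 37^50 ≡ 45·20·20 ≡ 37 (mod 71)
50^2 = 2500 ≡ 15
50^4 ≡ 15^2 = 225 ≡ 12
50^8 ≡ 12^2 = 144 ≡ 2
15 = 8 + 4 + 2 + 1, so 50^15 ≡ 2·12·15·50 ≡ 37 (mod 71)
37·37 = 1369 ≡ 20 (mod 71)
20 ≡ 20 (mod 71), so the signature is genuine.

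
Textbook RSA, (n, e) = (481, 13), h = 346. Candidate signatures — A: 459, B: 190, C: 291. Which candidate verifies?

Candidate A: Squares mod 481: 459^1≡459, 459^2≡3, 459^4≡9, 459^8≡81; 13 = 8 + 4 + 1, so 459^13 ≡ 81·9·459 ≡ 316 (mod 481)
Candidate B: Squares mod 481: 190^1≡190, 190^2≡25, 190^4≡144, 190^8≡53; 13 = 8 + 4 + 1, so 190^13 ≡ 53·144·190 ≡ 346 (mod 481)
  → matches h = 346
Candidate C: Squares mod 481: 291^1≡291, 291^2≡25, 291^4≡144, 291^8≡53; 13 = 8 + 4 + 1, so 291^13 ≡ 53·144·291 ≡ 135 (mod 481)

B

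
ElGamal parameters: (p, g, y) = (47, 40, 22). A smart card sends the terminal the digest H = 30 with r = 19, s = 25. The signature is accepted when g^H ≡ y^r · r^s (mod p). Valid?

Left side g^H mod p:
40^2 = 1600 ≡ 2
40^4 ≡ 2^2 = 4
40^8 ≡ 4^2 = 16
40^16 ≡ 16^2 = 256 ≡ 21
30 = 16 + 8 + 4 + 2, so 40^30 ≡ 21·16·4·2 ≡ 9 (mod 47)
Right side y^r · r^s mod p:
22^2 = 484 ≡ 14
22^4 ≡ 14^2 = 196 ≡ 8
22^8 ≡ 8^2 = 64 ≡ 17
22^16 ≡ 17^2 = 289 ≡ 7
19 = 16 + 2 + 1, so 22^19 ≡ 7·14·22 ≡ 41 (mod 47)
19^2 = 361 ≡ 32
19^4 ≡ 32^2 = 1024 ≡ 37
19^8 ≡ 37^2 = 1369 ≡ 6
19^16 ≡ 6^2 = 36
25 = 16 + 8 + 1, so 19^25 ≡ 36·6·19 ≡ 15 (mod 47)
41·15 = 615 ≡ 4 (mod 47)
9 ≠ 4, so verification fails.

no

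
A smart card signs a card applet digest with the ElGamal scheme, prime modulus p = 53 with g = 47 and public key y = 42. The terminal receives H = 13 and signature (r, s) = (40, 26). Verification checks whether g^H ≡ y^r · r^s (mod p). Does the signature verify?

Left side g^H mod p:
47^13 mod 53 = 1
Right side y^r · r^s mod p:
42^40 mod 53 = 42
40^26 mod 53 = 1
42·1 = 42 ≡ 42 (mod 53)
1 ≠ 42, so verification fails.

does not verify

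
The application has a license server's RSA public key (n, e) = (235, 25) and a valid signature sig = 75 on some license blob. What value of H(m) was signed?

sig^2 ≡ 75^2 = 5625 ≡ 220
sig^4 ≡ 220^2 = 48400 ≡ 225
sig^8 ≡ 225^2 = 50625 ≡ 100
sig^16 ≡ 100^2 = 10000 ≡ 130
25 = 16 + 8 + 1, so sig^25 ≡ 130·100·75 ≡ 220 (mod 235)

220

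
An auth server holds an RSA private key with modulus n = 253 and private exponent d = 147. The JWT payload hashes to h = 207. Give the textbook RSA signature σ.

92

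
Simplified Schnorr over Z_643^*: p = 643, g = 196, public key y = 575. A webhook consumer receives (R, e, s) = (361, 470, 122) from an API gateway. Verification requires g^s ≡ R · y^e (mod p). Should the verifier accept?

reject

g^s mod p:
196^2 = 38416 ≡ 479
196^4 ≡ 479^2 = 229441 ≡ 533
196^8 ≡ 533^2 = 284089 ≡ 526
196^16 ≡ 526^2 = 276676 ≡ 186
196^32 ≡ 186^2 = 34596 ≡ 517
196^64 ≡ 517^2 = 267289 ≡ 444
122 = 64 + 32 + 16 + 8 + 2, so 196^122 ≡ 444·517·186·526·479 ≡ 332 (mod 643)
R · y^e mod p:
575^2 = 330625 ≡ 123
575^4 ≡ 123^2 = 15129 ≡ 340
575^8 ≡ 340^2 = 115600 ≡ 503
575^16 ≡ 503^2 = 253009 ≡ 310
575^32 ≡ 310^2 = 96100 ≡ 293
575^64 ≡ 293^2 = 85849 ≡ 330
575^128 ≡ 330^2 = 108900 ≡ 233
575^256 ≡ 233^2 = 54289 ≡ 277
470 = 256 + 128 + 64 + 16 + 4 + 2, so 575^470 ≡ 277·233·330·310·340·123 ≡ 205 (mod 643)
361·205 = 74005 ≡ 60 (mod 643)
332 ≠ 60; the check fails.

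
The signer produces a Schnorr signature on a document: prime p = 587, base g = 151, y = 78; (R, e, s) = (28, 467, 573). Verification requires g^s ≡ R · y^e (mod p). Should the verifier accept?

g^s mod p:
151^573 mod 587 = 537
R · y^e mod p:
78^467 mod 587 = 237
28·237 = 6636 ≡ 179 (mod 587)
537 ≠ 179; the check fails.

reject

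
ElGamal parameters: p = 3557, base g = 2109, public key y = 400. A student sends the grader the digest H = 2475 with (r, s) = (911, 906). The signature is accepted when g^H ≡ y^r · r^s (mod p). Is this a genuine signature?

genuine

Left side g^H mod p:
2109^2 = 4447881 ≡ 1631
2109^4 ≡ 1631^2 = 2660161 ≡ 3082
2109^8 ≡ 3082^2 = 9498724 ≡ 1534
2109^16 ≡ 1534^2 = 2353156 ≡ 1979
2109^32 ≡ 1979^2 = 3916441 ≡ 184
2109^64 ≡ 184^2 = 33856 ≡ 1843
2109^128 ≡ 1843^2 = 3396649 ≡ 3271
2109^256 ≡ 3271^2 = 10699441 ≡ 3542
2109^512 ≡ 3542^2 = 12545764 ≡ 225
2109^1024 ≡ 225^2 = 50625 ≡ 827
2109^2048 ≡ 827^2 = 683929 ≡ 985
2475 = 2048 + 256 + 128 + 32 + 8 + 2 + 1, so 2109^2475 ≡ 985·3542·3271·184·1534·1631·2109 ≡ 360 (mod 3557)
Right side y^r · r^s mod p:
400^2 = 160000 ≡ 3492
400^4 ≡ 3492^2 = 12194064 ≡ 668
400^8 ≡ 668^2 = 446224 ≡ 1599
400^16 ≡ 1599^2 = 2556801 ≡ 2875
400^32 ≡ 2875^2 = 8265625 ≡ 2714
400^64 ≡ 2714^2 = 7365796 ≡ 2806
400^128 ≡ 2806^2 = 7873636 ≡ 1995
400^256 ≡ 1995^2 = 3980025 ≡ 3299
400^512 ≡ 3299^2 = 10883401 ≡ 2538
911 = 512 + 256 + 128 + 8 + 4 + 2 + 1, so 400^911 ≡ 2538·3299·1995·1599·668·3492·400 ≡ 3142 (mod 3557)
911^2 = 829921 ≡ 1140
911^4 ≡ 1140^2 = 1299600 ≡ 1295
911^8 ≡ 1295^2 = 1677025 ≡ 1678
911^16 ≡ 1678^2 = 2815684 ≡ 2097
911^32 ≡ 2097^2 = 4397409 ≡ 957
911^64 ≡ 957^2 = 915849 ≡ 1700
911^128 ≡ 1700^2 = 2890000 ≡ 1716
911^256 ≡ 1716^2 = 2944656 ≡ 3017
911^512 ≡ 3017^2 = 9102289 ≡ 3483
906 = 512 + 256 + 128 + 8 + 2, so 911^906 ≡ 3483·3017·1716·1678·1140 ≡ 3299 (mod 3557)
3142·3299 = 10365458 ≡ 360 (mod 3557)
360 ≡ 360 (mod 3557), so the signature is genuine.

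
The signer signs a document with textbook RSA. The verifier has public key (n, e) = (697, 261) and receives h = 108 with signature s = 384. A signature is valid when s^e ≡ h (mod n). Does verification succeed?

s^261 mod 697 = 108
Since 108 equals the digest 108, verification succeeds.

passes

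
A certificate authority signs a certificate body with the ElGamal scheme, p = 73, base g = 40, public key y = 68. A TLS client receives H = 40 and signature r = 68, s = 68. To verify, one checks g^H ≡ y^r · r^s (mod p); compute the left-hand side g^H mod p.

37

Squares mod 73: 40^1≡40, 40^2≡67, 40^4≡36, 40^8≡55, 40^16≡32, 40^32≡2
40 = 32 + 8, so 40^40 ≡ 2·55 ≡ 37 (mod 73)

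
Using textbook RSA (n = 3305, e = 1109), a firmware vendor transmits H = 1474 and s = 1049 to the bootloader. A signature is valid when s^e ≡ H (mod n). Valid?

Squares mod 3305: s^1≡1049, s^2≡3141, s^4≡456, s^8≡3026, s^16≡1826, s^32≡2836, s^64≡1831, s^128≡1291, s^256≡961, s^512≡1426, s^1024≡901
1109 = 1024 + 64 + 16 + 4 + 1, so s^1109 ≡ 901·1831·1826·456·1049 ≡ 1474 (mod 3305)
s^1109 mod 3305 = 1474 matches H.

yes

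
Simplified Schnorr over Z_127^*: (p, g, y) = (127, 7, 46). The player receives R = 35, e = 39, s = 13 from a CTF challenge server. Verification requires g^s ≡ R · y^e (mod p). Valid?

g^s mod p:
7^13 mod 127 = 96
R · y^e mod p:
46^39 mod 127 = 89
35·89 = 3115 ≡ 67 (mod 127)
96 ≠ 67; the check fails.

no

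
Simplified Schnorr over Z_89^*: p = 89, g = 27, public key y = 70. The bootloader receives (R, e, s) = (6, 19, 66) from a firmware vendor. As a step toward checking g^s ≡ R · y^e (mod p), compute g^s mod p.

Squares mod 89: 27^1≡27, 27^2≡17, 27^4≡22, 27^8≡39, 27^16≡8, 27^32≡64, 27^64≡2
66 = 64 + 2, so 27^66 ≡ 2·17 ≡ 34 (mod 89)

34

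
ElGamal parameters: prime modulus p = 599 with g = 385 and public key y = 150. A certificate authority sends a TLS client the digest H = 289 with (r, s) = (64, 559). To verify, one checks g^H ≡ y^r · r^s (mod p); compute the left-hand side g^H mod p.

94

Squares mod 599: 385^1≡385, 385^2≡272, 385^4≡307, 385^8≡206, 385^16≡506, 385^32≡263, 385^64≡284, 385^128≡390, 385^256≡553
289 = 256 + 32 + 1, so 385^289 ≡ 553·263·385 ≡ 94 (mod 599)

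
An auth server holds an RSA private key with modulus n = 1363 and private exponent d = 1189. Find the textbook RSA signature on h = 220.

h^2 ≡ 220^2 = 48400 ≡ 695
h^4 ≡ 695^2 = 483025 ≡ 523
h^8 ≡ 523^2 = 273529 ≡ 929
h^16 ≡ 929^2 = 863041 ≡ 262
h^32 ≡ 262^2 = 68644 ≡ 494
h^64 ≡ 494^2 = 244036 ≡ 59
h^128 ≡ 59^2 = 3481 ≡ 755
h^256 ≡ 755^2 = 570025 ≡ 291
h^512 ≡ 291^2 = 84681 ≡ 175
h^1024 ≡ 175^2 = 30625 ≡ 639
1189 = 1024 + 128 + 32 + 4 + 1, so h^1189 ≡ 639·755·494·523·220 ≡ 1061 (mod 1363)

1061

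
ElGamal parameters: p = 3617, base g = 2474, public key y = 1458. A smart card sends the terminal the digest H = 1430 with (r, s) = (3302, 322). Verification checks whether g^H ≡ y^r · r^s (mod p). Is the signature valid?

invalid

Left side g^H mod p:
2474^1430 mod 3617 = 572
Right side y^r · r^s mod p:
1458^3302 mod 3617 = 2452
3302^322 mod 3617 = 699
2452·699 = 1713948 ≡ 3107 (mod 3617)
572 ≠ 3107, so verification fails.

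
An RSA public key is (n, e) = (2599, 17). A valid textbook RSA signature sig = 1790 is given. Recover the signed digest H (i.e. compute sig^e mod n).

sig^2 ≡ 1790^2 = 3204100 ≡ 2132
sig^4 ≡ 2132^2 = 4545424 ≡ 2372
sig^8 ≡ 2372^2 = 5626384 ≡ 2148
sig^16 ≡ 2148^2 = 4613904 ≡ 679
17 = 16 + 1, so sig^17 ≡ 679·1790 ≡ 1677 (mod 2599)

1677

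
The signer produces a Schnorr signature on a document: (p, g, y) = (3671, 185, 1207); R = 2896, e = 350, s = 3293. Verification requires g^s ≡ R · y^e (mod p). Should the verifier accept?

accept

g^s mod p:
185^3293 mod 3671 = 2807
R · y^e mod p:
1207^350 mod 3671 = 669
2896·669 = 1937424 ≡ 2807 (mod 3671)
2807 ≡ 2807 (mod 3671); signature holds.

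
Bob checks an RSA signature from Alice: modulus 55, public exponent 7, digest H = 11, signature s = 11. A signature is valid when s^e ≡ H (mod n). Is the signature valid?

valid

s^2 ≡ 11^2 = 121 ≡ 11
s^4 ≡ 11^2 = 121 ≡ 11
7 = 4 + 2 + 1, so s^7 ≡ 11·11·11 ≡ 11 (mod 55)
11 = H, so the signature checks out.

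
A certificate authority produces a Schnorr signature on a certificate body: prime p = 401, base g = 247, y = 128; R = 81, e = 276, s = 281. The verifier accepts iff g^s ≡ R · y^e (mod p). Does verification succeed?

g^s mod p:
Squares mod 401: 247^1≡247, 247^2≡57, 247^4≡41, 247^8≡77, 247^16≡315, 247^32≡178, 247^64≡5, 247^128≡25, 247^256≡224
281 = 256 + 16 + 8 + 1, so 247^281 ≡ 224·315·77·247 ≡ 55 (mod 401)
R · y^e mod p:
Squares mod 401: 128^1≡128, 128^2≡344, 128^4≡41, 128^8≡77, 128^16≡315, 128^32≡178, 128^64≡5, 128^128≡25, 128^256≡224
276 = 256 + 16 + 4, so 128^276 ≡ 224·315·41 ≡ 146 (mod 401)
81·146 = 11826 ≡ 197 (mod 401)
55 ≠ 197; the check fails.

fails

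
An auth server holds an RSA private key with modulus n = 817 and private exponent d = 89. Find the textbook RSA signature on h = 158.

149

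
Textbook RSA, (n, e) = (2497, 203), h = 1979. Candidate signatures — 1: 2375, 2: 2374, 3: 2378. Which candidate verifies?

1

Candidate 1: Squares mod 2497: 2375^1≡2375, 2375^2≡2399, 2375^4≡2113, 2375^8≡133, 2375^16≡210, 2375^32≡1651, 2375^64≡1574, 2375^128≡452; 203 = 128 + 64 + 8 + 2 + 1, so 2375^203 ≡ 452·1574·133·2399·2375 ≡ 1979 (mod 2497)
  → matches h = 1979
Candidate 2: Squares mod 2497: 2374^1≡2374, 2374^2≡147, 2374^4≡1633, 2374^8≡2390, 2374^16≡1461, 2374^32≡2083, 2374^64≡1600, 2374^128≡575; 203 = 128 + 64 + 8 + 2 + 1, so 2374^203 ≡ 575·1600·2390·147·2374 ≡ 993 (mod 2497)
Candidate 3: Squares mod 2497: 2378^1≡2378, 2378^2≡1676, 2378^4≡2348, 2378^8≡2225, 2378^16≡1571, 2378^32≡1005, 2378^64≡1237, 2378^128≡2005; 203 = 128 + 64 + 8 + 2 + 1, so 2378^203 ≡ 2005·1237·2225·1676·2378 ≡ 1801 (mod 2497)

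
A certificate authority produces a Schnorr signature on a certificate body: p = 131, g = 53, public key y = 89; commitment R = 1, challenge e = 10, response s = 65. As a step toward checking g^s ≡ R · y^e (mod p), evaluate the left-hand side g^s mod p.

1

53^2 = 2809 ≡ 58
53^4 ≡ 58^2 = 3364 ≡ 89
53^8 ≡ 89^2 = 7921 ≡ 61
53^16 ≡ 61^2 = 3721 ≡ 53
53^32 ≡ 53^2 = 2809 ≡ 58
53^64 ≡ 58^2 = 3364 ≡ 89
65 = 64 + 1, so 53^65 ≡ 89·53 ≡ 1 (mod 131)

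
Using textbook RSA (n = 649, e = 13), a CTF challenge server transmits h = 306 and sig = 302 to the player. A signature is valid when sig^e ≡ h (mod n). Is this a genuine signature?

forged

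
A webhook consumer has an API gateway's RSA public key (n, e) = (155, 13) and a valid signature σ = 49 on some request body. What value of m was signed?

144

σ^2 ≡ 49^2 = 2401 ≡ 76
σ^4 ≡ 76^2 = 5776 ≡ 41
σ^8 ≡ 41^2 = 1681 ≡ 131
13 = 8 + 4 + 1, so σ^13 ≡ 131·41·49 ≡ 144 (mod 155)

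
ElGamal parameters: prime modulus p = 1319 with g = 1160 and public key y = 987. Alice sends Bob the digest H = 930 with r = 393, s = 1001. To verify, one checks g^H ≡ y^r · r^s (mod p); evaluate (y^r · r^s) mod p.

784

987^2 = 974169 ≡ 747
987^4 ≡ 747^2 = 558009 ≡ 72
987^8 ≡ 72^2 = 5184 ≡ 1227
987^16 ≡ 1227^2 = 1505529 ≡ 550
987^32 ≡ 550^2 = 302500 ≡ 449
987^64 ≡ 449^2 = 201601 ≡ 1113
987^128 ≡ 1113^2 = 1238769 ≡ 228
987^256 ≡ 228^2 = 51984 ≡ 543
393 = 256 + 128 + 8 + 1, so 987^393 ≡ 543·228·1227·987 ≡ 577 (mod 1319)
393^2 = 154449 ≡ 126
393^4 ≡ 126^2 = 15876 ≡ 48
393^8 ≡ 48^2 = 2304 ≡ 985
393^16 ≡ 985^2 = 970225 ≡ 760
393^32 ≡ 760^2 = 577600 ≡ 1197
393^64 ≡ 1197^2 = 1432809 ≡ 375
393^128 ≡ 375^2 = 140625 ≡ 811
393^256 ≡ 811^2 = 657721 ≡ 859
393^512 ≡ 859^2 = 737881 ≡ 560
1001 = 512 + 256 + 128 + 64 + 32 + 8 + 1, so 393^1001 ≡ 560·859·811·375·1197·985·393 ≡ 646 (mod 1319)
y^r · r^s ≡ 577·646 = 372742 ≡ 784 (mod 1319)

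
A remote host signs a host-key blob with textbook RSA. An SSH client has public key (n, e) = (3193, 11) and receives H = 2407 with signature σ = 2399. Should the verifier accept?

reject

σ^2 ≡ 2399^2 = 5755201 ≡ 1415
σ^4 ≡ 1415^2 = 2002225 ≡ 214
σ^8 ≡ 214^2 = 45796 ≡ 1094
11 = 8 + 2 + 1, so σ^11 ≡ 1094·1415·2399 ≡ 3059 (mod 3193)
σ^11 mod 3193 = 3059, but H = 2407.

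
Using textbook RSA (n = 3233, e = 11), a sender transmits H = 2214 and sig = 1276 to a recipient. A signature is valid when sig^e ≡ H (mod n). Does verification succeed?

fails

sig^2 ≡ 1276^2 = 1628176 ≡ 1977
sig^4 ≡ 1977^2 = 3908529 ≡ 3065
sig^8 ≡ 3065^2 = 9394225 ≡ 2360
11 = 8 + 2 + 1, so sig^11 ≡ 2360·1977·1276 ≡ 2375 (mod 3233)
sig^11 mod 3233 = 2375, but H = 2214.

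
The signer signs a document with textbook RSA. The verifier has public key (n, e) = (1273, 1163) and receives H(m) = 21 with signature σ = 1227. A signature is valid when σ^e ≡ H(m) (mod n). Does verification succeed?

σ^2 ≡ 1227^2 = 1505529 ≡ 843
σ^4 ≡ 843^2 = 710649 ≡ 315
σ^8 ≡ 315^2 = 99225 ≡ 1204
σ^16 ≡ 1204^2 = 1449616 ≡ 942
σ^32 ≡ 942^2 = 887364 ≡ 83
σ^64 ≡ 83^2 = 6889 ≡ 524
σ^128 ≡ 524^2 = 274576 ≡ 881
σ^256 ≡ 881^2 = 776161 ≡ 904
σ^512 ≡ 904^2 = 817216 ≡ 1223
σ^1024 ≡ 1223^2 = 1495729 ≡ 1227
1163 = 1024 + 128 + 8 + 2 + 1, so σ^1163 ≡ 1227·881·1204·843·1227 ≡ 1204 (mod 1273)
σ^1163 mod 1273 = 1204, but H(m) = 21.

fails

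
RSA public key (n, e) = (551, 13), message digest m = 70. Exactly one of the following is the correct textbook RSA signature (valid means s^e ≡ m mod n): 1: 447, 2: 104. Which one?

Candidate 1: Squares mod 551: 447^1≡447, 447^2≡347, 447^4≡291, 447^8≡378; 13 = 8 + 4 + 1, so 447^13 ≡ 378·291·447 ≡ 70 (mod 551)
  → matches m = 70
Candidate 2: Squares mod 551: 104^1≡104, 104^2≡347, 104^4≡291, 104^8≡378; 13 = 8 + 4 + 1, so 104^13 ≡ 378·291·104 ≡ 481 (mod 551)

1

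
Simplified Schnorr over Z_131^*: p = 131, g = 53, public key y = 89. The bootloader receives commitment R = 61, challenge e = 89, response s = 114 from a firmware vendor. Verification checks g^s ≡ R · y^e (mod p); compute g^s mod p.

53^2 = 2809 ≡ 58
53^4 ≡ 58^2 = 3364 ≡ 89
53^8 ≡ 89^2 = 7921 ≡ 61
53^16 ≡ 61^2 = 3721 ≡ 53
53^32 ≡ 53^2 = 2809 ≡ 58
53^64 ≡ 58^2 = 3364 ≡ 89
114 = 64 + 32 + 16 + 2, so 53^114 ≡ 89·58·53·58 ≡ 89 (mod 131)

89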